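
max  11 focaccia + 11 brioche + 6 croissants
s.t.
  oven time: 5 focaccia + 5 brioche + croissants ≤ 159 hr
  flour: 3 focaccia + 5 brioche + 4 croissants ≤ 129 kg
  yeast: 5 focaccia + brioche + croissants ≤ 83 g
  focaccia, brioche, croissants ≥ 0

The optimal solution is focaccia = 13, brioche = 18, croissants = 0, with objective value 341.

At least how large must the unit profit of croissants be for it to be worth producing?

Check each constraint at x*: oven time 155/159 (slack 4); flour 129/129 (tight); yeast 83/83 (tight).
Slack constraints have shadow price 0 (complementary slackness).
Dual feasibility on the basic columns requires 3·y_flour + 5·y_yeast = 11, 5·y_flour + 1·y_yeast = 11.
Solving: y_flour = 2, y_yeast = 1.
croissants enters the basis when its profit ≥ yᵀa₃ = 2·4 + 1·1 = 9.

9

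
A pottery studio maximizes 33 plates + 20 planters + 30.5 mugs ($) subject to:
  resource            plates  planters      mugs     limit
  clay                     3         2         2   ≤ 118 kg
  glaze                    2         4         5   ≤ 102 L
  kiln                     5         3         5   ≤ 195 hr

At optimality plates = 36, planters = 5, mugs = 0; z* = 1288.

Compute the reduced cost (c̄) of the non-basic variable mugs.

-1.5

Binding: clay and kiln. Non-binding: glaze (10 unused).
By complementary slackness, y = 0 for the non-binding constraint.
Dual feasibility on the basic columns requires 3·y_clay + 5·y_kiln = 33, 2·y_clay + 3·y_kiln = 20.
→ y_clay = 1 and y_kiln = 6.
Reduced cost of mugs: c₃ − yᵀa₃ = 30.5 − (1·2 + 6·5) = 30.5 − 32 = -1.5.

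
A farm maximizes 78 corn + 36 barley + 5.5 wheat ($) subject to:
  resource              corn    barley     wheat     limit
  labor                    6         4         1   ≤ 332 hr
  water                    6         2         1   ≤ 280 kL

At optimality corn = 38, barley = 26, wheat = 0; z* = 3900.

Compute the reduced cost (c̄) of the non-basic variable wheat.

Both labor and water are binding at x*.
From A_Bᵀ y = c: 6·y_labor + 6·y_water = 78; 4·y_labor + 2·y_water = 36.
Solving: y_labor = 5, y_water = 8.
Reduced cost of wheat: c₃ − yᵀa₃ = 5.5 − (5·1 + 8·1) = 5.5 − 13 = -7.5.

-7.5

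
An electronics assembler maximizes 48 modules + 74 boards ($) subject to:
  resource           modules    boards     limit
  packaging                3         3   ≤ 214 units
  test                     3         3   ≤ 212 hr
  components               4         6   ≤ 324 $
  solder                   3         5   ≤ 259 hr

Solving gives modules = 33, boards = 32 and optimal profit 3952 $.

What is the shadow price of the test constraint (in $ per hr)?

At the optimum: packaging uses 195 of 214 (slack = 19); test uses 195 of 212 (slack = 17); components uses 324 of 324 (binding); solder uses 259 of 259 (binding).
By complementary slackness, y = 0 for the non-binding constraints.
From A_Bᵀ y = c: 4·y_components + 3·y_solder = 48; 6·y_components + 5·y_solder = 74.
This yields shadow prices y_components = 9, y_solder = 4.
Shadow price of test = 0.

0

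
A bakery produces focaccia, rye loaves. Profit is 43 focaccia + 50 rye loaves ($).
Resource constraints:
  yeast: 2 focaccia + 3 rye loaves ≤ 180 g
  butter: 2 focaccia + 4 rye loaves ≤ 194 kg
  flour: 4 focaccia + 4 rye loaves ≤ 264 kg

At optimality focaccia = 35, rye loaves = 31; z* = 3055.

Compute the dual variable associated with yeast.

Check each constraint at x*: yeast 163/180 (slack 17); butter 194/194 (tight); flour 264/264 (tight).
Slack constraints have shadow price 0 (complementary slackness).
From A_Bᵀ y = c: 2·y_butter + 4·y_flour = 43; 4·y_butter + 4·y_flour = 50.
Solving: y_butter = 3.5, y_flour = 9.
Shadow price of yeast = 0.

0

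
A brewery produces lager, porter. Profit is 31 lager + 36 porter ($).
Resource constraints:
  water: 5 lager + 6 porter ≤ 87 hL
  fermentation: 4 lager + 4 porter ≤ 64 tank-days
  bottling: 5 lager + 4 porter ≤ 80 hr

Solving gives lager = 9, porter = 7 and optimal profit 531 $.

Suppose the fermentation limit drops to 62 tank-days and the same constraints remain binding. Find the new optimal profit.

At the optimum: water uses 87 of 87 (binding); fermentation uses 64 of 64 (binding); bottling uses 73 of 80 (slack = 7).
By complementary slackness, y = 0 for the non-binding constraint.
From A_Bᵀ y = c: 5·y_water + 4·y_fermentation = 31; 6·y_water + 4·y_fermentation = 36.
→ y_water = 5 and y_fermentation = 1.5.
Δz = y_fermentation·Δb = 1.5 × (-2) = -3, so new z* = 531 − 3 = 528.

528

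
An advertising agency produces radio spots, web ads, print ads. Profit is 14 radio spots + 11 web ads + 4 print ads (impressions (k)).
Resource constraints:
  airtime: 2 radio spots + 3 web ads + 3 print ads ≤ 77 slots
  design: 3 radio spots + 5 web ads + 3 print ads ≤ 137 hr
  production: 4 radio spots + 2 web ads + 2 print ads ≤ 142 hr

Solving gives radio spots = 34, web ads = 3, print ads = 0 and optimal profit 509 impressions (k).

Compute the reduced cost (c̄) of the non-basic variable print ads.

-7

Binding: airtime and production. Non-binding: design (20 unused).
Since design is not tight, its dual is 0.
From A_Bᵀ y = c: 2·y_airtime + 4·y_production = 14; 3·y_airtime + 2·y_production = 11.
→ y_airtime = 2 and y_production = 2.5.
Reduced cost of print ads: c₃ − yᵀa₃ = 4 − (2·3 + 2.5·2) = 4 − 11 = -7.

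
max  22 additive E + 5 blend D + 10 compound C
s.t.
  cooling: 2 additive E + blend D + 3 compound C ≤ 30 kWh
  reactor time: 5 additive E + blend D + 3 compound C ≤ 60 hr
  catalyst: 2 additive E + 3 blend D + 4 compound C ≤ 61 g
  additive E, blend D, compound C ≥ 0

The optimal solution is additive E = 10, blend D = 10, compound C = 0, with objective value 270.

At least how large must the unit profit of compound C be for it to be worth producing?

15

Binding: cooling and reactor time. Non-binding: catalyst (11 unused).
Slack constraints have shadow price 0 (complementary slackness).
From A_Bᵀ y = c: 2·y_cooling + 5·y_reactor time = 22; 1·y_cooling + 1·y_reactor time = 5.
→ y_cooling = 1 and y_reactor time = 4.
compound C enters the basis when its profit ≥ yᵀa₃ = 1·3 + 4·3 = 15.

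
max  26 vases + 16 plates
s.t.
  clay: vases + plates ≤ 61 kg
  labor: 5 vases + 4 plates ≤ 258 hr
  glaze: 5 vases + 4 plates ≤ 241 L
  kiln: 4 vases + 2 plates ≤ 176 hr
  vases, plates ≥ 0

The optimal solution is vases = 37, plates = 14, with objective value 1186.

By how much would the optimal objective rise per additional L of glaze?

2

At the optimum: clay uses 51 of 61 (slack = 10); labor uses 241 of 258 (slack = 17); glaze uses 241 of 241 (binding); kiln uses 176 of 176 (binding).
By complementary slackness, y = 0 for the non-binding constraints.
Dual feasibility on the basic columns requires 5·y_glaze + 4·y_kiln = 26, 4·y_glaze + 2·y_kiln = 16.
This yields shadow prices y_glaze = 2, y_kiln = 4.
Shadow price of glaze = 2.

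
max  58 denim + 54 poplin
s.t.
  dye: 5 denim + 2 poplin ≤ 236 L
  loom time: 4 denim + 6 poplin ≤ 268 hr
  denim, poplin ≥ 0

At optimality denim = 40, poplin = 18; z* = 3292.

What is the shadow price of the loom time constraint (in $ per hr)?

At the optimum: dye uses 236 of 236 (binding); loom time uses 268 of 268 (binding).
Dual feasibility on the basic columns requires 5·y_dye + 4·y_loom time = 58, 2·y_dye + 6·y_loom time = 54.
This yields shadow prices y_dye = 6, y_loom time = 7.
Shadow price of loom time = 7.

7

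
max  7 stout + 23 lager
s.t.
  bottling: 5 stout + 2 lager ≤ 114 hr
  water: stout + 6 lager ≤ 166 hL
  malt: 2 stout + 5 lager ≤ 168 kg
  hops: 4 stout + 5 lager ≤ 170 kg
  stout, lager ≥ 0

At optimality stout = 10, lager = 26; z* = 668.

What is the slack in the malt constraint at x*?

malt used = 2·10 + 5·26 = 150; slack = 168 − 150 = 18.

18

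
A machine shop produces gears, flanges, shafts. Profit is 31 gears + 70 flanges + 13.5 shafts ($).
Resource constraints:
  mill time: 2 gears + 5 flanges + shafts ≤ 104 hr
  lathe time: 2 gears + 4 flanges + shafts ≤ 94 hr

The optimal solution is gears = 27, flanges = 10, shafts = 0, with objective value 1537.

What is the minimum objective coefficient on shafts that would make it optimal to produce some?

15.5

Both mill time and lathe time are binding at x*.
From A_Bᵀ y = c: 2·y_mill time + 2·y_lathe time = 31; 5·y_mill time + 4·y_lathe time = 70.
This yields shadow prices y_mill time = 8, y_lathe time = 7.5.
shafts enters the basis when its profit ≥ yᵀa₃ = 8·1 + 7.5·1 = 15.5.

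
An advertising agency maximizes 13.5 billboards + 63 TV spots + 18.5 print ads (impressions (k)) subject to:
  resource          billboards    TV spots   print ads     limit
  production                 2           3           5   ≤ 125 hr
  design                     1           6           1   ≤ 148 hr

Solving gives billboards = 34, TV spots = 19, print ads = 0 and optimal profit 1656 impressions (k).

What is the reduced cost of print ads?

Check each constraint at x*: production 125/125 (tight); design 148/148 (tight).
Dual feasibility on the basic columns requires 2·y_production + 1·y_design = 13.5, 3·y_production + 6·y_design = 63.
This yields shadow prices y_production = 2, y_design = 9.5.
Reduced cost of print ads: c₃ − yᵀa₃ = 18.5 − (2·5 + 9.5·1) = 18.5 − 19.5 = -1.

-1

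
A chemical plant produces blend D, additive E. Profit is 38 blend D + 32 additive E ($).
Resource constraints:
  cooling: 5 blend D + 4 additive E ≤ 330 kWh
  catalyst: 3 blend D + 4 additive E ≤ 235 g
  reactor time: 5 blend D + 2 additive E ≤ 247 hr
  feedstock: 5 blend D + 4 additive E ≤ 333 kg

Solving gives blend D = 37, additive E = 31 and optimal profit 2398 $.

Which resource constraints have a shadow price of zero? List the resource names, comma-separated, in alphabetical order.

cooling, feedstock

cooling: 309/330 (slack 21)
catalyst: 235/235 (binding)
reactor time: 247/247 (binding)
feedstock: 309/333 (slack 24)
By complementary slackness, a constraint with positive slack has shadow price 0 → cooling, feedstock.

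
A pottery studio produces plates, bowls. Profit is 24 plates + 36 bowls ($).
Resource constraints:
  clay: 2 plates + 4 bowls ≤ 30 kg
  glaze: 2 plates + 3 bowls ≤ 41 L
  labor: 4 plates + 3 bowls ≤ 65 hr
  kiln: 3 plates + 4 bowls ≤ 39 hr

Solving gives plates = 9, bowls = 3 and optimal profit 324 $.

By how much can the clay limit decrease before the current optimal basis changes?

Binding constraints: clay, kiln. The basis is B = [[2,4],[3,4]] with det -4.
Per unit decrease in clay, x* moves by d = (1, -0.75).
The basis stays optimal until bowls reaches 0; allowable decrease = 4 kg.

4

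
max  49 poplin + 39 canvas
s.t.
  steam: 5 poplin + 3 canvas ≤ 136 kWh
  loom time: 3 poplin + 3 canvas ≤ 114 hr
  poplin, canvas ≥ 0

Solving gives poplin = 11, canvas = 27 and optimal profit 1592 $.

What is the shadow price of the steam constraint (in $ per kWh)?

5

Check each constraint at x*: steam 136/136 (tight); loom time 114/114 (tight).
Dual feasibility on the basic columns requires 5·y_steam + 3·y_loom time = 49, 3·y_steam + 3·y_loom time = 39.
This yields shadow prices y_steam = 5, y_loom time = 8.
Shadow price of steam = 5.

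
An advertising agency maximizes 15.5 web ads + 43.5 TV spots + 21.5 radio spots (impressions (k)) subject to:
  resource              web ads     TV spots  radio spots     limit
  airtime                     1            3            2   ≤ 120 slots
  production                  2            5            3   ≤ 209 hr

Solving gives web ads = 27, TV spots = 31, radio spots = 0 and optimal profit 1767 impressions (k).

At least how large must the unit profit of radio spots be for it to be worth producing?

Both airtime and production are binding at x*.
The binding rows give the dual system: 1·y_airtime + 2·y_production = 15.5 and 3·y_airtime + 5·y_production = 43.5.
Solving: y_airtime = 9.5, y_production = 3.
radio spots enters the basis when its profit ≥ yᵀa₃ = 9.5·2 + 3·3 = 28.

28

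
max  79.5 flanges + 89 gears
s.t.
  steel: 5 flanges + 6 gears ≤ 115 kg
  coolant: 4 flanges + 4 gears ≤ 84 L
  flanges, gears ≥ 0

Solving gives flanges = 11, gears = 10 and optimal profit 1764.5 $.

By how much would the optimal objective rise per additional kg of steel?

9.5

Both steel and coolant are binding at x*.
The binding rows give the dual system: 5·y_steel + 4·y_coolant = 79.5 and 6·y_steel + 4·y_coolant = 89.
Solving: y_steel = 9.5, y_coolant = 8.
Shadow price of steel = 9.5.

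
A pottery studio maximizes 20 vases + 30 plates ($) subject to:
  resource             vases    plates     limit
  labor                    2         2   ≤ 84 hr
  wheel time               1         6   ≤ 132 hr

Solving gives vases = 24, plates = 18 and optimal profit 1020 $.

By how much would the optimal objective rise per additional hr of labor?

9

Both labor and wheel time are binding at x*.
The binding rows give the dual system: 2·y_labor + 1·y_wheel time = 20 and 2·y_labor + 6·y_wheel time = 30.
Solving: y_labor = 9, y_wheel time = 2.
Shadow price of labor = 9.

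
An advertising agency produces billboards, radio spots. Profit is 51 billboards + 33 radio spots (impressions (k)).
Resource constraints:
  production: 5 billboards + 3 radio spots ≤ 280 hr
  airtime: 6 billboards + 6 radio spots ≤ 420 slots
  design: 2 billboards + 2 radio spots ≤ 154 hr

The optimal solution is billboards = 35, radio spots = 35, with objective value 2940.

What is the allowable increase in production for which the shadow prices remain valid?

Binding constraints: production, airtime. The basis is B = [[5,3],[6,6]] with det 12.
Per unit increase in production, x* moves by d = (0.5, -0.5).
The basis stays optimal until radio spots reaches 0; allowable increase = 70 hr.

70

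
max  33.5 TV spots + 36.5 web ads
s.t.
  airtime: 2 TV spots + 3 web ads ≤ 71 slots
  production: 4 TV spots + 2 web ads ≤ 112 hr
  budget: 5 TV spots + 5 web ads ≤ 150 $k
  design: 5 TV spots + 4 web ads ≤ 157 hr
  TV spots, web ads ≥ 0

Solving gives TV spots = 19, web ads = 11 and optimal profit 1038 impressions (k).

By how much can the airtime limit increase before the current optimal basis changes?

Binding constraints: airtime, budget. The basis is B = [[2,3],[5,5]] with det -5.
Per unit increase in airtime, x* moves by d = (-1, 1).
The basis stays optimal until TV spots reaches 0; allowable increase = 19 slots.

19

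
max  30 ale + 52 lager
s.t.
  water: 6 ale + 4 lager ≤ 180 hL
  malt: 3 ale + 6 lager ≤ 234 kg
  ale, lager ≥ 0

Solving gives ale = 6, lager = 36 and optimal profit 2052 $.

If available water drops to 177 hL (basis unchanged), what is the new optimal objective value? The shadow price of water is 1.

2049

Δb = -3, so new z* = 2052 + (1)·(-3) = 2052 − 3 = 2049.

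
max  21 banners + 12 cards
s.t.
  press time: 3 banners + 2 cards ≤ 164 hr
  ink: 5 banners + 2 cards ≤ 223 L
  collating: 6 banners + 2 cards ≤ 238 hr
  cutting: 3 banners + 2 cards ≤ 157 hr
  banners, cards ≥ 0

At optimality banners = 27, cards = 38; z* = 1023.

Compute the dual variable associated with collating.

1

At the optimum: press time uses 157 of 164 (slack = 7); ink uses 211 of 223 (slack = 12); collating uses 238 of 238 (binding); cutting uses 157 of 157 (binding).
By complementary slackness, y = 0 for the non-binding constraints.
The binding rows give the dual system: 6·y_collating + 3·y_cutting = 21 and 2·y_collating + 2·y_cutting = 12.
Solving: y_collating = 1, y_cutting = 5.
Shadow price of collating = 1.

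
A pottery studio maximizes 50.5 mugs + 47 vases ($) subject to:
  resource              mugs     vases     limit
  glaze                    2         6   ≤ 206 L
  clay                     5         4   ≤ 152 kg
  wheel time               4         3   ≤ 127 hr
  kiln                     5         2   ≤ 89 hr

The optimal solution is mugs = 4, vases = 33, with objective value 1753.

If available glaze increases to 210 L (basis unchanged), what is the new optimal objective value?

Binding: glaze and clay. Non-binding: wheel time (12 unused), kiln (3 unused).
By complementary slackness, y = 0 for the non-binding constraints.
Dual feasibility on the basic columns requires 2·y_glaze + 5·y_clay = 50.5, 6·y_glaze + 4·y_clay = 47.
This yields shadow prices y_glaze = 1.5, y_clay = 9.5.
Δz = y_glaze·Δb = 1.5 × (4) = 6, so new z* = 1753 + 6 = 1759.

1759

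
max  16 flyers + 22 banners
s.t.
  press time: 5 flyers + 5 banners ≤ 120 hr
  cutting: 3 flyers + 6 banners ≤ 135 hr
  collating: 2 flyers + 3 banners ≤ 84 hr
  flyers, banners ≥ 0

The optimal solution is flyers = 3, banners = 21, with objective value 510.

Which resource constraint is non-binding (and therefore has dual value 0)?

collating

press time: 120/120 (binding)
cutting: 135/135 (binding)
collating: 69/84 (slack 15)
By complementary slackness, a constraint with positive slack has shadow price 0 → collating.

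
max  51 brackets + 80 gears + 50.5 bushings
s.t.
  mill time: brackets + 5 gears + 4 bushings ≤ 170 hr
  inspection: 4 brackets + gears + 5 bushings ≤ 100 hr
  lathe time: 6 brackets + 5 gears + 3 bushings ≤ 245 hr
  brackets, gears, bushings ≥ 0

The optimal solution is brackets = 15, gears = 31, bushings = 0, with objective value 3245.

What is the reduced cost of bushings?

-6.5

Check each constraint at x*: mill time 170/170 (tight); inspection 91/100 (slack 9); lathe time 245/245 (tight).
By complementary slackness, y = 0 for the non-binding constraint.
Dual feasibility on the basic columns requires 1·y_mill time + 6·y_lathe time = 51, 5·y_mill time + 5·y_lathe time = 80.
Solving: y_mill time = 9, y_lathe time = 7.
Reduced cost of bushings: c₃ − yᵀa₃ = 50.5 − (9·4 + 7·3) = 50.5 − 57 = -6.5.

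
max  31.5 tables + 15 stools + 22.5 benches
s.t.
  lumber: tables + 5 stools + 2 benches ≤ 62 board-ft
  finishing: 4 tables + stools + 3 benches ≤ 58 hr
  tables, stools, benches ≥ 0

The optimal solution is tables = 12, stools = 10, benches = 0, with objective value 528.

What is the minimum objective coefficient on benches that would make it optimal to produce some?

Check each constraint at x*: lumber 62/62 (tight); finishing 58/58 (tight).
The binding rows give the dual system: 1·y_lumber + 4·y_finishing = 31.5 and 5·y_lumber + 1·y_finishing = 15.
→ y_lumber = 1.5 and y_finishing = 7.5.
benches enters the basis when its profit ≥ yᵀa₃ = 1.5·2 + 7.5·3 = 25.5.

25.5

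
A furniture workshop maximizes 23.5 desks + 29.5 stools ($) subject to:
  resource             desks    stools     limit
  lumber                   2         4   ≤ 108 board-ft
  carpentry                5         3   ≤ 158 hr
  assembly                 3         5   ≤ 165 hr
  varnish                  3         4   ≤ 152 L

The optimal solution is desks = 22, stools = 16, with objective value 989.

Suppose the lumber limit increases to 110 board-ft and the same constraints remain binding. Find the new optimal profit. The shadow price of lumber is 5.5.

Δb = 2, so new z* = 989 + (5.5)·(2) = 989 + 11 = 1000.

1000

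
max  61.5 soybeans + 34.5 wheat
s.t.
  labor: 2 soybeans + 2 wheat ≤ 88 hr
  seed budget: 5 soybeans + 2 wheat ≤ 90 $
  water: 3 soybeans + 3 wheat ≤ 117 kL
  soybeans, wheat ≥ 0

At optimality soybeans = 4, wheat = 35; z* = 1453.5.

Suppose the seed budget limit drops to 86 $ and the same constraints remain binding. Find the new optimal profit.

Binding: seed budget and water. Non-binding: labor (10 unused).
Slack constraints have shadow price 0 (complementary slackness).
The binding rows give the dual system: 5·y_seed budget + 3·y_water = 61.5 and 2·y_seed budget + 3·y_water = 34.5.
Solving: y_seed budget = 9, y_water = 5.5.
Δz = y_seed budget·Δb = 9 × (-4) = -36, so new z* = 1453.5 − 36 = 1417.5.

1417.5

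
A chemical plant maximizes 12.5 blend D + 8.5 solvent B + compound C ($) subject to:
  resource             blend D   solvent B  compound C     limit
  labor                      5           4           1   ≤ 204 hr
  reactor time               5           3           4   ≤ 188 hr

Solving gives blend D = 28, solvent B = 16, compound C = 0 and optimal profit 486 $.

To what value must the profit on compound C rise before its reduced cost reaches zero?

Both labor and reactor time are binding at x*.
The binding rows give the dual system: 5·y_labor + 5·y_reactor time = 12.5 and 4·y_labor + 3·y_reactor time = 8.5.
→ y_labor = 1 and y_reactor time = 1.5.
compound C enters the basis when its profit ≥ yᵀa₃ = 1·1 + 1.5·4 = 7.

7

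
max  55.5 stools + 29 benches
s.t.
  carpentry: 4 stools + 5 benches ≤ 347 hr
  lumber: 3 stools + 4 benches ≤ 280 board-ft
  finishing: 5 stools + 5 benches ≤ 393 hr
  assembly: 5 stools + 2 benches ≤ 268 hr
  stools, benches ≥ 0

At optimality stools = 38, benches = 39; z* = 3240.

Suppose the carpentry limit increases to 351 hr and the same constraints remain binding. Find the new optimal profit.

Binding: carpentry and assembly. Non-binding: lumber (10 unused), finishing (8 unused).
Since lumber, finishing are not tight, their duals are 0.
Dual feasibility on the basic columns requires 4·y_carpentry + 5·y_assembly = 55.5, 5·y_carpentry + 2·y_assembly = 29.
This yields shadow prices y_carpentry = 2, y_assembly = 9.5.
Δz = y_carpentry·Δb = 2 × (4) = 8, so new z* = 3240 + 8 = 3248.

3248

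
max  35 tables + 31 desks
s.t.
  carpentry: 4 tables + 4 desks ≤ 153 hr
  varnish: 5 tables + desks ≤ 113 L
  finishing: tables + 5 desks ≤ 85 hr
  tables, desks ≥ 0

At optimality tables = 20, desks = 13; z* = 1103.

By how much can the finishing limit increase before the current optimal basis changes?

Binding constraints: varnish, finishing. The basis is B = [[5,1],[1,5]] with det 24.
Per unit increase in finishing, x* moves by d = (-0.0417, 0.2083).
The basis stays optimal until carpentry becomes binding; allowable increase = 31.5 hr.

31.5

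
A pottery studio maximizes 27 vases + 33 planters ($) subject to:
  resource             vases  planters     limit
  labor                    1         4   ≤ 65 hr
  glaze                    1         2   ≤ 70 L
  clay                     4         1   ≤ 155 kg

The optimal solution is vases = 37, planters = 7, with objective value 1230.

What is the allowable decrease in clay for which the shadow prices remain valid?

Binding constraints: labor, clay. The basis is B = [[1,4],[4,1]] with det -15.
Per unit decrease in clay, x* moves by d = (-0.2667, 0.0667).
The basis stays optimal until vases reaches 0; allowable decrease = 138.75 kg.

138.75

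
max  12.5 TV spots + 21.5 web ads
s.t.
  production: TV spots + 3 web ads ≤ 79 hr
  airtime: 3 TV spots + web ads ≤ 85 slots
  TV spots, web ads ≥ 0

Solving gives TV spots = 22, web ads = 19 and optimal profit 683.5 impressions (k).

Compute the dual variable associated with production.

6.5

Check each constraint at x*: production 79/79 (tight); airtime 85/85 (tight).
Dual feasibility on the basic columns requires 1·y_production + 3·y_airtime = 12.5, 3·y_production + 1·y_airtime = 21.5.
This yields shadow prices y_production = 6.5, y_airtime = 2.
Shadow price of production = 6.5.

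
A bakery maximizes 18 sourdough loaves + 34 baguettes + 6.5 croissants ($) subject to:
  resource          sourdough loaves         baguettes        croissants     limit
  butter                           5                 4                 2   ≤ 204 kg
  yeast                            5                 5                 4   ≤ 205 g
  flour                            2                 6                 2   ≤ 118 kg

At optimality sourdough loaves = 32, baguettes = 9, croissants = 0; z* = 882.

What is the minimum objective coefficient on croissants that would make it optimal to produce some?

16

Binding: yeast and flour. Non-binding: butter (8 unused).
Slack constraints have shadow price 0 (complementary slackness).
The binding rows give the dual system: 5·y_yeast + 2·y_flour = 18 and 5·y_yeast + 6·y_flour = 34.
Solving: y_yeast = 2, y_flour = 4.
croissants enters the basis when its profit ≥ yᵀa₃ = 2·4 + 4·2 = 16.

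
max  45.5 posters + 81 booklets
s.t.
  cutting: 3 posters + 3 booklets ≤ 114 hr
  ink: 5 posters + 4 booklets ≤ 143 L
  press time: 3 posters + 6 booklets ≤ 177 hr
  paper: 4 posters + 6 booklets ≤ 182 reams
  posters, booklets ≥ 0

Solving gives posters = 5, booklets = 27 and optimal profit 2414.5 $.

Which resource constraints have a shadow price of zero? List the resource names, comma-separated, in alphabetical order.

cutting, ink

cutting: 96/114 (slack 18)
ink: 133/143 (slack 10)
press time: 177/177 (binding)
paper: 182/182 (binding)
By complementary slackness, a constraint with positive slack has shadow price 0 → cutting, ink.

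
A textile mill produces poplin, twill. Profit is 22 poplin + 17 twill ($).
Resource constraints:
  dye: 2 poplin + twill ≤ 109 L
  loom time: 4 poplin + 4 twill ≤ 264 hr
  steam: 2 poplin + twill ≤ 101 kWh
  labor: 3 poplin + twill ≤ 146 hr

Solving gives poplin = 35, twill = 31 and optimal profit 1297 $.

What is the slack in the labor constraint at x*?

10

labor used = 3·35 + 1·31 = 136; slack = 146 − 136 = 10.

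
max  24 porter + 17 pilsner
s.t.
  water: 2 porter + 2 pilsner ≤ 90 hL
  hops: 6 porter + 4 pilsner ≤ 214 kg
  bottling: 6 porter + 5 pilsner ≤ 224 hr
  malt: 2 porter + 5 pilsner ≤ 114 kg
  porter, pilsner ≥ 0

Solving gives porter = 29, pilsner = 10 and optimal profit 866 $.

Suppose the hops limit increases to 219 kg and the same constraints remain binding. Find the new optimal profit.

881

Check each constraint at x*: water 78/90 (slack 12); hops 214/214 (tight); bottling 224/224 (tight); malt 108/114 (slack 6).
Slack constraints have shadow price 0 (complementary slackness).
From A_Bᵀ y = c: 6·y_hops + 6·y_bottling = 24; 4·y_hops + 5·y_bottling = 17.
→ y_hops = 3 and y_bottling = 1.
Δz = y_hops·Δb = 3 × (5) = 15, so new z* = 866 + 15 = 881.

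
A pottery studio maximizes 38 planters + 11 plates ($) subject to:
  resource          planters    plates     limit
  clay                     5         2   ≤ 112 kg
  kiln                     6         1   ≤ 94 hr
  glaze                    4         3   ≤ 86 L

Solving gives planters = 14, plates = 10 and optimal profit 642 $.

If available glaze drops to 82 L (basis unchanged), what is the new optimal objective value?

634

Binding: kiln and glaze. Non-binding: clay (22 unused).
Since clay is not tight, its dual is 0.
The binding rows give the dual system: 6·y_kiln + 4·y_glaze = 38 and 1·y_kiln + 3·y_glaze = 11.
Solving: y_kiln = 5, y_glaze = 2.
Δz = y_glaze·Δb = 2 × (-4) = -8, so new z* = 642 − 8 = 634.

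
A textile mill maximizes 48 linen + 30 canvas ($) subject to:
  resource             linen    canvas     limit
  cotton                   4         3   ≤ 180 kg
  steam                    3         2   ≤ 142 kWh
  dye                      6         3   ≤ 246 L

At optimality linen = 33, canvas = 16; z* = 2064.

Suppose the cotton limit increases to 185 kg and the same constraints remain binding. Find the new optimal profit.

Check each constraint at x*: cotton 180/180 (tight); steam 131/142 (slack 11); dye 246/246 (tight).
Slack constraints have shadow price 0 (complementary slackness).
Dual feasibility on the basic columns requires 4·y_cotton + 6·y_dye = 48, 3·y_cotton + 3·y_dye = 30.
This yields shadow prices y_cotton = 6, y_dye = 4.
Δz = y_cotton·Δb = 6 × (5) = 30, so new z* = 2064 + 30 = 2094.

2094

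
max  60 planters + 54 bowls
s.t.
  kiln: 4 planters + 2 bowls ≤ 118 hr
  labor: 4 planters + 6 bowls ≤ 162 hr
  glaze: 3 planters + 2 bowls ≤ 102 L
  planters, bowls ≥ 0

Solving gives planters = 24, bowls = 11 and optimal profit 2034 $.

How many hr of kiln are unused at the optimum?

0

kiln used = 4·24 + 2·11 = 118; slack = 118 − 118 = 0.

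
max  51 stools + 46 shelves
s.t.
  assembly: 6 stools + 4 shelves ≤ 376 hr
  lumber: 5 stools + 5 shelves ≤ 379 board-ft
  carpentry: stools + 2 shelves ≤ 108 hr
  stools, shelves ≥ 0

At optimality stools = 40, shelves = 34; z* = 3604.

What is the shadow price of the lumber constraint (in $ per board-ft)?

Check each constraint at x*: assembly 376/376 (tight); lumber 370/379 (slack 9); carpentry 108/108 (tight).
By complementary slackness, y = 0 for the non-binding constraint.
The binding rows give the dual system: 6·y_assembly + 1·y_carpentry = 51 and 4·y_assembly + 2·y_carpentry = 46.
This yields shadow prices y_assembly = 7, y_carpentry = 9.
Shadow price of lumber = 0.

0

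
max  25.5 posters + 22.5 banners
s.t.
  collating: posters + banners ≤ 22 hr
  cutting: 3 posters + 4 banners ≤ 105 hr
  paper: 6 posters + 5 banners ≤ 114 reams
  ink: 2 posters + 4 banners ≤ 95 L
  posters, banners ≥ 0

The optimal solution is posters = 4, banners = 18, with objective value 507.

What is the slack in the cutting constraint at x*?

cutting used = 3·4 + 4·18 = 84; slack = 105 − 84 = 21.

21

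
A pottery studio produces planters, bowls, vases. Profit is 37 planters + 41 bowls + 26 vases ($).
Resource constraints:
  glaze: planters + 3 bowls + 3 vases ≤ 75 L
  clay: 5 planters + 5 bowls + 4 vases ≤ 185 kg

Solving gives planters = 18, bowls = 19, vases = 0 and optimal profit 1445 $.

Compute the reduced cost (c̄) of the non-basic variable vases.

At the optimum: glaze uses 75 of 75 (binding); clay uses 185 of 185 (binding).
From A_Bᵀ y = c: 1·y_glaze + 5·y_clay = 37; 3·y_glaze + 5·y_clay = 41.
This yields shadow prices y_glaze = 2, y_clay = 7.
Reduced cost of vases: c₃ − yᵀa₃ = 26 − (2·3 + 7·4) = 26 − 34 = -8.

-8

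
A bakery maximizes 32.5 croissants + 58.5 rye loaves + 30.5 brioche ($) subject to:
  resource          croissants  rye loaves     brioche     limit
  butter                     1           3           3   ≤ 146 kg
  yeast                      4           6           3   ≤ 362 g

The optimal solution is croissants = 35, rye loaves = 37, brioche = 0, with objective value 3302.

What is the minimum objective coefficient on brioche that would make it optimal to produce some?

At the optimum: butter uses 146 of 146 (binding); yeast uses 362 of 362 (binding).
From A_Bᵀ y = c: 1·y_butter + 4·y_yeast = 32.5; 3·y_butter + 6·y_yeast = 58.5.
This yields shadow prices y_butter = 6.5, y_yeast = 6.5.
brioche enters the basis when its profit ≥ yᵀa₃ = 6.5·3 + 6.5·3 = 39.

39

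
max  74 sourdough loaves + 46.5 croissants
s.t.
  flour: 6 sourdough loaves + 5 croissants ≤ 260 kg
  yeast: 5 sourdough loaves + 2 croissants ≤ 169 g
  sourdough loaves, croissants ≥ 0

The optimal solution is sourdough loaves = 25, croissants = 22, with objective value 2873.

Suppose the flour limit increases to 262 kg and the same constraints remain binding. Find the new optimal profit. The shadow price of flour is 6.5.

Δb = 2, so new z* = 2873 + (6.5)·(2) = 2873 + 13 = 2886.

2886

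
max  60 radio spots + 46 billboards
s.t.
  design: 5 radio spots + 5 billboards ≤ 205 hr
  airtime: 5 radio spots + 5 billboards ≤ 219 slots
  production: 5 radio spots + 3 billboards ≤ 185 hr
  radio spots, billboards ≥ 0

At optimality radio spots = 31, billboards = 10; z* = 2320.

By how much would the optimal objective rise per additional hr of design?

5

Binding: design and production. Non-binding: airtime (14 unused).
Since airtime is not tight, its dual is 0.
The binding rows give the dual system: 5·y_design + 5·y_production = 60 and 5·y_design + 3·y_production = 46.
→ y_design = 5 and y_production = 7.
Shadow price of design = 5.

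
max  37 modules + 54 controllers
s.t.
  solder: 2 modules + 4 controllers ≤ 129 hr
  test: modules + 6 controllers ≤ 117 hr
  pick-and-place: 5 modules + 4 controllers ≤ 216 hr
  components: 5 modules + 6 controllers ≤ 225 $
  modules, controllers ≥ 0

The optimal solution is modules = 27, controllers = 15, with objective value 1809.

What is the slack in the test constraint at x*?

0

test used = 1·27 + 6·15 = 117; slack = 117 − 117 = 0.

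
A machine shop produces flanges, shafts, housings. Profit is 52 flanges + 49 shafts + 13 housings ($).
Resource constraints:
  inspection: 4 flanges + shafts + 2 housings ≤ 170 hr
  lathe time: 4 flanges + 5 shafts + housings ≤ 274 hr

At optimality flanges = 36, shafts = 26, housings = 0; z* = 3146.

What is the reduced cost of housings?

Check each constraint at x*: inspection 170/170 (tight); lathe time 274/274 (tight).
Dual feasibility on the basic columns requires 4·y_inspection + 4·y_lathe time = 52, 1·y_inspection + 5·y_lathe time = 49.
Solving: y_inspection = 4, y_lathe time = 9.
Reduced cost of housings: c₃ − yᵀa₃ = 13 − (4·2 + 9·1) = 13 − 17 = -4.

-4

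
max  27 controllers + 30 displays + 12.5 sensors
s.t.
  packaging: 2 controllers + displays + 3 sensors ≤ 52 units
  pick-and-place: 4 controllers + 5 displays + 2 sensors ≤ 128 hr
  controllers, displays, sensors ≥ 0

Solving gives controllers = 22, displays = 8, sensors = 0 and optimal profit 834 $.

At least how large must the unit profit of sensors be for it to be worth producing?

18.5

Check each constraint at x*: packaging 52/52 (tight); pick-and-place 128/128 (tight).
The binding rows give the dual system: 2·y_packaging + 4·y_pick-and-place = 27 and 1·y_packaging + 5·y_pick-and-place = 30.
Solving: y_packaging = 2.5, y_pick-and-place = 5.5.
sensors enters the basis when its profit ≥ yᵀa₃ = 2.5·3 + 5.5·2 = 18.5.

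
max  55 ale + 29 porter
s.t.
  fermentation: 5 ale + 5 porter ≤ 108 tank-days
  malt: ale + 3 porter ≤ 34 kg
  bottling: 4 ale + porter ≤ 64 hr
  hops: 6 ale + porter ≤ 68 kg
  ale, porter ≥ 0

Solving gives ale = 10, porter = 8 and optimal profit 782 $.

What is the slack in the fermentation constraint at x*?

fermentation used = 5·10 + 5·8 = 90; slack = 108 − 90 = 18.

18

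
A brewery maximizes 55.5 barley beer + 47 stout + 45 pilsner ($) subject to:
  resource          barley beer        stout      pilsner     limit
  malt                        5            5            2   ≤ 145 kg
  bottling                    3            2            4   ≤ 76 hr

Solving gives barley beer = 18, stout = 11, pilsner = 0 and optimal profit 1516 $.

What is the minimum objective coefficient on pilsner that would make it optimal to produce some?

46

At the optimum: malt uses 145 of 145 (binding); bottling uses 76 of 76 (binding).
From A_Bᵀ y = c: 5·y_malt + 3·y_bottling = 55.5; 5·y_malt + 2·y_bottling = 47.
This yields shadow prices y_malt = 6, y_bottling = 8.5.
pilsner enters the basis when its profit ≥ yᵀa₃ = 6·2 + 8.5·4 = 46.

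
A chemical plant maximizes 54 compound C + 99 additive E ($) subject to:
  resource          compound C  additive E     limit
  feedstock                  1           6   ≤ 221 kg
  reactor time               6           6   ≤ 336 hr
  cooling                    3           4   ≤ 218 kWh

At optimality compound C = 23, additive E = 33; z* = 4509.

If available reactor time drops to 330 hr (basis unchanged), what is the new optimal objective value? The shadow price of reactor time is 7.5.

Δb = -6, so new z* = 4509 + (7.5)·(-6) = 4509 − 45 = 4464.

4464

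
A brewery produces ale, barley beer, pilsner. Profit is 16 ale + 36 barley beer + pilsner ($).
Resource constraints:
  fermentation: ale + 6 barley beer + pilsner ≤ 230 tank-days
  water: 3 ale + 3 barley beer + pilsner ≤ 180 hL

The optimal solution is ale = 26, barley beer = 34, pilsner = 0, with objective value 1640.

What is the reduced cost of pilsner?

-7

Both fermentation and water are binding at x*.
The binding rows give the dual system: 1·y_fermentation + 3·y_water = 16 and 6·y_fermentation + 3·y_water = 36.
Solving: y_fermentation = 4, y_water = 4.
Reduced cost of pilsner: c₃ − yᵀa₃ = 1 − (4·1 + 4·1) = 1 − 8 = -7.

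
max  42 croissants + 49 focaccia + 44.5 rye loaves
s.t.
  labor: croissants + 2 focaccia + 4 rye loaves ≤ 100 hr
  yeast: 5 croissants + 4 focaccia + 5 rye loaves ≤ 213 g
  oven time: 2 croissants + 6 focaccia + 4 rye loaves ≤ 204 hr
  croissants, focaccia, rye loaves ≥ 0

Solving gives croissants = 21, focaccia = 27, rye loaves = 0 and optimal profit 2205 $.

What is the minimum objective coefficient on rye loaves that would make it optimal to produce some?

49

At the optimum: labor uses 75 of 100 (slack = 25); yeast uses 213 of 213 (binding); oven time uses 204 of 204 (binding).
Since labor is not tight, its dual is 0.
The binding rows give the dual system: 5·y_yeast + 2·y_oven time = 42 and 4·y_yeast + 6·y_oven time = 49.
Solving: y_yeast = 7, y_oven time = 3.5.
rye loaves enters the basis when its profit ≥ yᵀa₃ = 7·5 + 3.5·4 = 49.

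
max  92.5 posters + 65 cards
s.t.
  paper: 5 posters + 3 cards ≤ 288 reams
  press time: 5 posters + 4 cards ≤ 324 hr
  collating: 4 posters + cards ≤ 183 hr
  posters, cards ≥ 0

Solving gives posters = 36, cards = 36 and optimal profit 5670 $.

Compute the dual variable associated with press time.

Check each constraint at x*: paper 288/288 (tight); press time 324/324 (tight); collating 180/183 (slack 3).
Since collating is not tight, its dual is 0.
Dual feasibility on the basic columns requires 5·y_paper + 5·y_press time = 92.5, 3·y_paper + 4·y_press time = 65.
→ y_paper = 9 and y_press time = 9.5.
Shadow price of press time = 9.5.

9.5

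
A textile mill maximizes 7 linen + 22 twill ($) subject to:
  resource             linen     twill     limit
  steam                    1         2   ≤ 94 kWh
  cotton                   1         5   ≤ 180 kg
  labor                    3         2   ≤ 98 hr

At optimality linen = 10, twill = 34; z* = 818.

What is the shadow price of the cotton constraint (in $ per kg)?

At the optimum: steam uses 78 of 94 (slack = 16); cotton uses 180 of 180 (binding); labor uses 98 of 98 (binding).
Slack constraints have shadow price 0 (complementary slackness).
From A_Bᵀ y = c: 1·y_cotton + 3·y_labor = 7; 5·y_cotton + 2·y_labor = 22.
→ y_cotton = 4 and y_labor = 1.
Shadow price of cotton = 4.

4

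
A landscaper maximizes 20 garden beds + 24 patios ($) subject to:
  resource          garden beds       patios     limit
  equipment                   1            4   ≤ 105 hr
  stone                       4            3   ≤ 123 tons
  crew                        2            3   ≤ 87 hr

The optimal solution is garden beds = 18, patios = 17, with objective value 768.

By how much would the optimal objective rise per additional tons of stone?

2

At the optimum: equipment uses 86 of 105 (slack = 19); stone uses 123 of 123 (binding); crew uses 87 of 87 (binding).
Since equipment is not tight, its dual is 0.
The binding rows give the dual system: 4·y_stone + 2·y_crew = 20 and 3·y_stone + 3·y_crew = 24.
Solving: y_stone = 2, y_crew = 6.
Shadow price of stone = 2.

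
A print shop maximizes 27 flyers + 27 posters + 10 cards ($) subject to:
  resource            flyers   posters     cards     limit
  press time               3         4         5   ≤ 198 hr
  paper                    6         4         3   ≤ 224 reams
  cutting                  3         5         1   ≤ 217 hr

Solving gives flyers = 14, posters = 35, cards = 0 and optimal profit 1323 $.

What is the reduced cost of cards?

Binding: paper and cutting. Non-binding: press time (16 unused).
Since press time is not tight, its dual is 0.
Dual feasibility on the basic columns requires 6·y_paper + 3·y_cutting = 27, 4·y_paper + 5·y_cutting = 27.
Solving: y_paper = 3, y_cutting = 3.
Reduced cost of cards: c₃ − yᵀa₃ = 10 − (3·3 + 3·1) = 10 − 12 = -2.

-2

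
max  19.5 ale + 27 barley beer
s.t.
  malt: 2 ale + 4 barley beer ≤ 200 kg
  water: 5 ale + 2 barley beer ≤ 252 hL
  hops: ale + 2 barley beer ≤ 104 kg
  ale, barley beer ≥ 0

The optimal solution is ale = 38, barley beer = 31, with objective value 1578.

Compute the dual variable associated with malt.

Binding: malt and water. Non-binding: hops (4 unused).
Since hops is not tight, its dual is 0.
Dual feasibility on the basic columns requires 2·y_malt + 5·y_water = 19.5, 4·y_malt + 2·y_water = 27.
This yields shadow prices y_malt = 6, y_water = 1.5.
Shadow price of malt = 6.

6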